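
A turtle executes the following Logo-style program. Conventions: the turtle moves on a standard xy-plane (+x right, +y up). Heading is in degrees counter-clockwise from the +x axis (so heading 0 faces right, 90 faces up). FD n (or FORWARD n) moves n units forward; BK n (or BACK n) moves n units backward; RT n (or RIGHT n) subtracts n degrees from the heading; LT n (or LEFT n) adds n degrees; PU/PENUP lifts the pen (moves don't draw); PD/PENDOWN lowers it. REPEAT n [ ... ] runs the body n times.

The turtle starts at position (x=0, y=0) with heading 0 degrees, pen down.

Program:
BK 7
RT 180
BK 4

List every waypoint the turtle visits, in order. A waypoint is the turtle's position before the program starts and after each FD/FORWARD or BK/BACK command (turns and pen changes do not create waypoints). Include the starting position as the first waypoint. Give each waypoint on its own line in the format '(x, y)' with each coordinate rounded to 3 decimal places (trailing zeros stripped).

Executing turtle program step by step:
Start: pos=(0,0), heading=0, pen down
BK 7: (0,0) -> (-7,0) [heading=0, draw]
RT 180: heading 0 -> 180
BK 4: (-7,0) -> (-3,0) [heading=180, draw]
Final: pos=(-3,0), heading=180, 2 segment(s) drawn
Waypoints (3 total):
(0, 0)
(-7, 0)
(-3, 0)

Answer: (0, 0)
(-7, 0)
(-3, 0)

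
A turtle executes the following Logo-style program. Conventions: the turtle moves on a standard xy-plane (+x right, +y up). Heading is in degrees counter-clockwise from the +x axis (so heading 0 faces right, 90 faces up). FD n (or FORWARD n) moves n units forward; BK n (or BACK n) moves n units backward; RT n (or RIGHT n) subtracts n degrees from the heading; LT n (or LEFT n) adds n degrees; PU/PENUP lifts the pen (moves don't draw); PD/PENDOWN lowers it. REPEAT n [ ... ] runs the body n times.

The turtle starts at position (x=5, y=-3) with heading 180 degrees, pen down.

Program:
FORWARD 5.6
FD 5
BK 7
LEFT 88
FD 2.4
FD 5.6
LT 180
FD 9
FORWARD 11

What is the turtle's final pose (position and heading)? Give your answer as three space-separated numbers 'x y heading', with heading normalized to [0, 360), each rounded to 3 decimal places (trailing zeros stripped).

Executing turtle program step by step:
Start: pos=(5,-3), heading=180, pen down
FD 5.6: (5,-3) -> (-0.6,-3) [heading=180, draw]
FD 5: (-0.6,-3) -> (-5.6,-3) [heading=180, draw]
BK 7: (-5.6,-3) -> (1.4,-3) [heading=180, draw]
LT 88: heading 180 -> 268
FD 2.4: (1.4,-3) -> (1.316,-5.399) [heading=268, draw]
FD 5.6: (1.316,-5.399) -> (1.121,-10.995) [heading=268, draw]
LT 180: heading 268 -> 88
FD 9: (1.121,-10.995) -> (1.435,-2.001) [heading=88, draw]
FD 11: (1.435,-2.001) -> (1.819,8.993) [heading=88, draw]
Final: pos=(1.819,8.993), heading=88, 7 segment(s) drawn

Answer: 1.819 8.993 88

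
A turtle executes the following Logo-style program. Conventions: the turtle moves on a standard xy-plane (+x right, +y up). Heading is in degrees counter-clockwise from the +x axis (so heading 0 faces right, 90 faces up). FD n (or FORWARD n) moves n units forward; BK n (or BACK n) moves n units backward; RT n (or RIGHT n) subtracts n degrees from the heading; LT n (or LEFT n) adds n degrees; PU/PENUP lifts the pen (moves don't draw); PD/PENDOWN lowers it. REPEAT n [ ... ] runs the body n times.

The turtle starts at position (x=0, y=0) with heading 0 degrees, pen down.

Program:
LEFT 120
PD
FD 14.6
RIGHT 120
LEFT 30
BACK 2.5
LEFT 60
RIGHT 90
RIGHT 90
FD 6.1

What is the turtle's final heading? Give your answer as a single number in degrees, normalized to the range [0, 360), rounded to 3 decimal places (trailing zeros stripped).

Executing turtle program step by step:
Start: pos=(0,0), heading=0, pen down
LT 120: heading 0 -> 120
PD: pen down
FD 14.6: (0,0) -> (-7.3,12.644) [heading=120, draw]
RT 120: heading 120 -> 0
LT 30: heading 0 -> 30
BK 2.5: (-7.3,12.644) -> (-9.465,11.394) [heading=30, draw]
LT 60: heading 30 -> 90
RT 90: heading 90 -> 0
RT 90: heading 0 -> 270
FD 6.1: (-9.465,11.394) -> (-9.465,5.294) [heading=270, draw]
Final: pos=(-9.465,5.294), heading=270, 3 segment(s) drawn

Answer: 270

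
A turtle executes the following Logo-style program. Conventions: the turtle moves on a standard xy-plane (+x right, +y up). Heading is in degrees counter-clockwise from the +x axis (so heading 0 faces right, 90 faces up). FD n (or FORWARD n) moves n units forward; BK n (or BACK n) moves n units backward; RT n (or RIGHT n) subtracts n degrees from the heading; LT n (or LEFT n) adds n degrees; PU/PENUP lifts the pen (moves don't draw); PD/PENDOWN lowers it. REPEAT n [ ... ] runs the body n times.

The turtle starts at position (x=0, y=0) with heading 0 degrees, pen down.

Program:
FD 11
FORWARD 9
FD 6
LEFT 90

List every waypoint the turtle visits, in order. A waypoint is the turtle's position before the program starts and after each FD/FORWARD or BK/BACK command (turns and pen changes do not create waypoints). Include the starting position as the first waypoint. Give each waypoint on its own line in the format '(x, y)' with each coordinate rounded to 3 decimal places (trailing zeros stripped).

Executing turtle program step by step:
Start: pos=(0,0), heading=0, pen down
FD 11: (0,0) -> (11,0) [heading=0, draw]
FD 9: (11,0) -> (20,0) [heading=0, draw]
FD 6: (20,0) -> (26,0) [heading=0, draw]
LT 90: heading 0 -> 90
Final: pos=(26,0), heading=90, 3 segment(s) drawn
Waypoints (4 total):
(0, 0)
(11, 0)
(20, 0)
(26, 0)

Answer: (0, 0)
(11, 0)
(20, 0)
(26, 0)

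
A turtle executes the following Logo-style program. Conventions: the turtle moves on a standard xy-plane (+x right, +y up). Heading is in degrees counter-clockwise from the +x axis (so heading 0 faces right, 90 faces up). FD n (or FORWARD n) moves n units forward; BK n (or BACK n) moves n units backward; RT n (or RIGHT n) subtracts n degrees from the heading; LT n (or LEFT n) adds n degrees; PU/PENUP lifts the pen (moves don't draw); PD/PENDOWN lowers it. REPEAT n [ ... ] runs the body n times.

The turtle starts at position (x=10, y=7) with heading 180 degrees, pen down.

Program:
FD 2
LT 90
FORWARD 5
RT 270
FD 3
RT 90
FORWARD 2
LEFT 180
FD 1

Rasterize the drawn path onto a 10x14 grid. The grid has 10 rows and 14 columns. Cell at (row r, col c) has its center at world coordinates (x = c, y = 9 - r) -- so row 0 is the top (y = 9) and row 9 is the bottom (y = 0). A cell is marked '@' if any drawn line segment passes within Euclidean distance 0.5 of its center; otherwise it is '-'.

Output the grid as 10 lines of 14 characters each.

Segment 0: (10,7) -> (8,7)
Segment 1: (8,7) -> (8,2)
Segment 2: (8,2) -> (11,2)
Segment 3: (11,2) -> (11,0)
Segment 4: (11,0) -> (11,1)

Answer: --------------
--------------
--------@@@---
--------@-----
--------@-----
--------@-----
--------@-----
--------@@@@--
-----------@--
-----------@--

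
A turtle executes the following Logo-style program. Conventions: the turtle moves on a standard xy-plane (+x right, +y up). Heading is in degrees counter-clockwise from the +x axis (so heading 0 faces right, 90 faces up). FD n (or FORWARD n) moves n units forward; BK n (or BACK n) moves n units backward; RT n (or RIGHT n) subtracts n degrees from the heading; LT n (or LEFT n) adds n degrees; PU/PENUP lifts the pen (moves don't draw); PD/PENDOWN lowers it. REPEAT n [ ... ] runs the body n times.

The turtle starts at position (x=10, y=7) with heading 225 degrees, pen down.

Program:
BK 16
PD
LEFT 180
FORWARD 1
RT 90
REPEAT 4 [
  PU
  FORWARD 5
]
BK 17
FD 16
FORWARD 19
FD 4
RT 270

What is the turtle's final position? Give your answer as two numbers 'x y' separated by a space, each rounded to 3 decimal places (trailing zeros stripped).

Executing turtle program step by step:
Start: pos=(10,7), heading=225, pen down
BK 16: (10,7) -> (21.314,18.314) [heading=225, draw]
PD: pen down
LT 180: heading 225 -> 45
FD 1: (21.314,18.314) -> (22.021,19.021) [heading=45, draw]
RT 90: heading 45 -> 315
REPEAT 4 [
  -- iteration 1/4 --
  PU: pen up
  FD 5: (22.021,19.021) -> (25.556,15.485) [heading=315, move]
  -- iteration 2/4 --
  PU: pen up
  FD 5: (25.556,15.485) -> (29.092,11.95) [heading=315, move]
  -- iteration 3/4 --
  PU: pen up
  FD 5: (29.092,11.95) -> (32.627,8.414) [heading=315, move]
  -- iteration 4/4 --
  PU: pen up
  FD 5: (32.627,8.414) -> (36.163,4.879) [heading=315, move]
]
BK 17: (36.163,4.879) -> (24.142,16.899) [heading=315, move]
FD 16: (24.142,16.899) -> (35.456,5.586) [heading=315, move]
FD 19: (35.456,5.586) -> (48.891,-7.849) [heading=315, move]
FD 4: (48.891,-7.849) -> (51.719,-10.678) [heading=315, move]
RT 270: heading 315 -> 45
Final: pos=(51.719,-10.678), heading=45, 2 segment(s) drawn

Answer: 51.719 -10.678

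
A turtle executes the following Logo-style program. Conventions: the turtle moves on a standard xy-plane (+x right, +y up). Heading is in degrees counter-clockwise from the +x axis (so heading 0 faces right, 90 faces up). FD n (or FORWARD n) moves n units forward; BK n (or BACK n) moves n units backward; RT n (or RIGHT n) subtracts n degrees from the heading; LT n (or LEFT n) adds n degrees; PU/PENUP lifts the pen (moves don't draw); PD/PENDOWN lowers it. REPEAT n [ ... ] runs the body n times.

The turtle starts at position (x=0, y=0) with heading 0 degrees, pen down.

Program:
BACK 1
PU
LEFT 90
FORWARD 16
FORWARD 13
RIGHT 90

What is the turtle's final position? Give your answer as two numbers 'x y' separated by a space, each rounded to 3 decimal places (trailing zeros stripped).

Executing turtle program step by step:
Start: pos=(0,0), heading=0, pen down
BK 1: (0,0) -> (-1,0) [heading=0, draw]
PU: pen up
LT 90: heading 0 -> 90
FD 16: (-1,0) -> (-1,16) [heading=90, move]
FD 13: (-1,16) -> (-1,29) [heading=90, move]
RT 90: heading 90 -> 0
Final: pos=(-1,29), heading=0, 1 segment(s) drawn

Answer: -1 29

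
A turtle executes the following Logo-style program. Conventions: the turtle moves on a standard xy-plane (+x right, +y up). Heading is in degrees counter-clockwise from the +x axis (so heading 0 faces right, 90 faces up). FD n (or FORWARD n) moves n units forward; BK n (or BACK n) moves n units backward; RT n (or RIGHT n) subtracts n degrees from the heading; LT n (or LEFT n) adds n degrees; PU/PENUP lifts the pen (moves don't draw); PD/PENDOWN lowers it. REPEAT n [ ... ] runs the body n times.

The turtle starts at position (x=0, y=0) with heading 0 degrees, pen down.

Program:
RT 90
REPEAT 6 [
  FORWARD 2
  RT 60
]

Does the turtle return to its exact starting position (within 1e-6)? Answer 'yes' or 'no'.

Answer: yes

Derivation:
Executing turtle program step by step:
Start: pos=(0,0), heading=0, pen down
RT 90: heading 0 -> 270
REPEAT 6 [
  -- iteration 1/6 --
  FD 2: (0,0) -> (0,-2) [heading=270, draw]
  RT 60: heading 270 -> 210
  -- iteration 2/6 --
  FD 2: (0,-2) -> (-1.732,-3) [heading=210, draw]
  RT 60: heading 210 -> 150
  -- iteration 3/6 --
  FD 2: (-1.732,-3) -> (-3.464,-2) [heading=150, draw]
  RT 60: heading 150 -> 90
  -- iteration 4/6 --
  FD 2: (-3.464,-2) -> (-3.464,0) [heading=90, draw]
  RT 60: heading 90 -> 30
  -- iteration 5/6 --
  FD 2: (-3.464,0) -> (-1.732,1) [heading=30, draw]
  RT 60: heading 30 -> 330
  -- iteration 6/6 --
  FD 2: (-1.732,1) -> (0,0) [heading=330, draw]
  RT 60: heading 330 -> 270
]
Final: pos=(0,0), heading=270, 6 segment(s) drawn

Start position: (0, 0)
Final position: (0, 0)
Distance = 0; < 1e-6 -> CLOSED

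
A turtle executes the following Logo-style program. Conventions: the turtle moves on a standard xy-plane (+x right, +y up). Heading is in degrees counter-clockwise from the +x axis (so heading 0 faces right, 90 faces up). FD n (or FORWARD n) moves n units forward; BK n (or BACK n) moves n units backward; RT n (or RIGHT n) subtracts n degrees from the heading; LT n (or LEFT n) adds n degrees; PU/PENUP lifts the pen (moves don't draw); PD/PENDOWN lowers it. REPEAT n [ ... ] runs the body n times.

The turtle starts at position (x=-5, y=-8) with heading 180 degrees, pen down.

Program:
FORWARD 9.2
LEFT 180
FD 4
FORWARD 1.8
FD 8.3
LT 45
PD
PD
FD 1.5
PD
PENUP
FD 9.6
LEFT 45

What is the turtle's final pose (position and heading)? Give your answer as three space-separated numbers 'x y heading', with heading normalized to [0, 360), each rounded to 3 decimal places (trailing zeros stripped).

Executing turtle program step by step:
Start: pos=(-5,-8), heading=180, pen down
FD 9.2: (-5,-8) -> (-14.2,-8) [heading=180, draw]
LT 180: heading 180 -> 0
FD 4: (-14.2,-8) -> (-10.2,-8) [heading=0, draw]
FD 1.8: (-10.2,-8) -> (-8.4,-8) [heading=0, draw]
FD 8.3: (-8.4,-8) -> (-0.1,-8) [heading=0, draw]
LT 45: heading 0 -> 45
PD: pen down
PD: pen down
FD 1.5: (-0.1,-8) -> (0.961,-6.939) [heading=45, draw]
PD: pen down
PU: pen up
FD 9.6: (0.961,-6.939) -> (7.749,-0.151) [heading=45, move]
LT 45: heading 45 -> 90
Final: pos=(7.749,-0.151), heading=90, 5 segment(s) drawn

Answer: 7.749 -0.151 90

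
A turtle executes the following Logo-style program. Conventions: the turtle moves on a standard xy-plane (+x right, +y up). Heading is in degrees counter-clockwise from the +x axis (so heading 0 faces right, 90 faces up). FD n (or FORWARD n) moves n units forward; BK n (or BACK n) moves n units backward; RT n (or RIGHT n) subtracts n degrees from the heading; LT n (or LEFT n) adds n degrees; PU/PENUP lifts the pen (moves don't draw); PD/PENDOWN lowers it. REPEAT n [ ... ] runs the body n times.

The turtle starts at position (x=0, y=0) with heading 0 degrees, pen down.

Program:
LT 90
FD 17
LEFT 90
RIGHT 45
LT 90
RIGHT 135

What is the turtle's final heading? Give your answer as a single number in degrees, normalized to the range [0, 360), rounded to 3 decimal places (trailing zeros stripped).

Executing turtle program step by step:
Start: pos=(0,0), heading=0, pen down
LT 90: heading 0 -> 90
FD 17: (0,0) -> (0,17) [heading=90, draw]
LT 90: heading 90 -> 180
RT 45: heading 180 -> 135
LT 90: heading 135 -> 225
RT 135: heading 225 -> 90
Final: pos=(0,17), heading=90, 1 segment(s) drawn

Answer: 90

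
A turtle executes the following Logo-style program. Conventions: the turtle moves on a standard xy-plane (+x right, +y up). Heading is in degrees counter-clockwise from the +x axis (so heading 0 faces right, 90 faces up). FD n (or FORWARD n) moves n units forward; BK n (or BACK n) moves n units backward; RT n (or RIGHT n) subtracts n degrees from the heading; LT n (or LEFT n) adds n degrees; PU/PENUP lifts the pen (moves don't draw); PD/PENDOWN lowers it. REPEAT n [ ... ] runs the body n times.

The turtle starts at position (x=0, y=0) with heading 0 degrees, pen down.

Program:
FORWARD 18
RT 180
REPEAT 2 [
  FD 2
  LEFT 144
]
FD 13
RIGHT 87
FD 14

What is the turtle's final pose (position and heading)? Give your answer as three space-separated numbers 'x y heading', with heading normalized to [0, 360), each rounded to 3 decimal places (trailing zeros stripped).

Answer: 26.671 16.205 21

Derivation:
Executing turtle program step by step:
Start: pos=(0,0), heading=0, pen down
FD 18: (0,0) -> (18,0) [heading=0, draw]
RT 180: heading 0 -> 180
REPEAT 2 [
  -- iteration 1/2 --
  FD 2: (18,0) -> (16,0) [heading=180, draw]
  LT 144: heading 180 -> 324
  -- iteration 2/2 --
  FD 2: (16,0) -> (17.618,-1.176) [heading=324, draw]
  LT 144: heading 324 -> 108
]
FD 13: (17.618,-1.176) -> (13.601,11.188) [heading=108, draw]
RT 87: heading 108 -> 21
FD 14: (13.601,11.188) -> (26.671,16.205) [heading=21, draw]
Final: pos=(26.671,16.205), heading=21, 5 segment(s) drawn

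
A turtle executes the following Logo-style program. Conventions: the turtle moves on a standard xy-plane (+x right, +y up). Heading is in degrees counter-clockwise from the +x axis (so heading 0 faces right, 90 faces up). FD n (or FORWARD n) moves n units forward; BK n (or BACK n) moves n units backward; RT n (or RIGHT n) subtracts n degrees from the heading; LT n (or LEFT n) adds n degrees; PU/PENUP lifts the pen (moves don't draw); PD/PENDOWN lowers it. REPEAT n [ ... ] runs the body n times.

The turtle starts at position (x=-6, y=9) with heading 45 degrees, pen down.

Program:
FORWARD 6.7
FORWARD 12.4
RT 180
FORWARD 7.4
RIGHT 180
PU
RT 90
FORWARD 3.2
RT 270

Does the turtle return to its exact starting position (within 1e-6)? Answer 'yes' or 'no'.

Executing turtle program step by step:
Start: pos=(-6,9), heading=45, pen down
FD 6.7: (-6,9) -> (-1.262,13.738) [heading=45, draw]
FD 12.4: (-1.262,13.738) -> (7.506,22.506) [heading=45, draw]
RT 180: heading 45 -> 225
FD 7.4: (7.506,22.506) -> (2.273,17.273) [heading=225, draw]
RT 180: heading 225 -> 45
PU: pen up
RT 90: heading 45 -> 315
FD 3.2: (2.273,17.273) -> (4.536,15.01) [heading=315, move]
RT 270: heading 315 -> 45
Final: pos=(4.536,15.01), heading=45, 3 segment(s) drawn

Start position: (-6, 9)
Final position: (4.536, 15.01)
Distance = 12.13; >= 1e-6 -> NOT closed

Answer: no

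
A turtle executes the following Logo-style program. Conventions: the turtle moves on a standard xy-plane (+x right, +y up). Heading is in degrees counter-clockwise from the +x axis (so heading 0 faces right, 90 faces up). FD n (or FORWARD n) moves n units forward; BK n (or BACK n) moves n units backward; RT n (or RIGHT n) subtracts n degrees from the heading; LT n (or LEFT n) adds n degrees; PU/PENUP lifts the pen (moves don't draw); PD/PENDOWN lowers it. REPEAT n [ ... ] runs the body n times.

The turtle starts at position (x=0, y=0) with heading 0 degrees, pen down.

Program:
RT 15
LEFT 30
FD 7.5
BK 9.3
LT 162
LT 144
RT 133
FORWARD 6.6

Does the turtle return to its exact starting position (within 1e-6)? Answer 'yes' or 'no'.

Answer: no

Derivation:
Executing turtle program step by step:
Start: pos=(0,0), heading=0, pen down
RT 15: heading 0 -> 345
LT 30: heading 345 -> 15
FD 7.5: (0,0) -> (7.244,1.941) [heading=15, draw]
BK 9.3: (7.244,1.941) -> (-1.739,-0.466) [heading=15, draw]
LT 162: heading 15 -> 177
LT 144: heading 177 -> 321
RT 133: heading 321 -> 188
FD 6.6: (-1.739,-0.466) -> (-8.274,-1.384) [heading=188, draw]
Final: pos=(-8.274,-1.384), heading=188, 3 segment(s) drawn

Start position: (0, 0)
Final position: (-8.274, -1.384)
Distance = 8.389; >= 1e-6 -> NOT closed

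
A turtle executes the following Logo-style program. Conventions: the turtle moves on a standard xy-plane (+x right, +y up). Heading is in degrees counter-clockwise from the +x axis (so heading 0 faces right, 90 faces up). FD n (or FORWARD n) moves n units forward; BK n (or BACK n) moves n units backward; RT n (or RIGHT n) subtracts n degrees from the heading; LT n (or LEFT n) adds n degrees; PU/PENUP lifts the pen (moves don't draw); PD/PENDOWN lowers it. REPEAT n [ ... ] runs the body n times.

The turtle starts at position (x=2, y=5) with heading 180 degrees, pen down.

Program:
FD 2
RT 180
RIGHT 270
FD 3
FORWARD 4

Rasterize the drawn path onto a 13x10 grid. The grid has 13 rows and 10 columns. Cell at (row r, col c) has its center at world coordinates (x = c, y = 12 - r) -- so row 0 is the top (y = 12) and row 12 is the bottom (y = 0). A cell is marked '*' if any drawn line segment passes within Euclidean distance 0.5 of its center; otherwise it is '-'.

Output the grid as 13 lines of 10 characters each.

Answer: *---------
*---------
*---------
*---------
*---------
*---------
*---------
***-------
----------
----------
----------
----------
----------

Derivation:
Segment 0: (2,5) -> (0,5)
Segment 1: (0,5) -> (-0,8)
Segment 2: (-0,8) -> (-0,12)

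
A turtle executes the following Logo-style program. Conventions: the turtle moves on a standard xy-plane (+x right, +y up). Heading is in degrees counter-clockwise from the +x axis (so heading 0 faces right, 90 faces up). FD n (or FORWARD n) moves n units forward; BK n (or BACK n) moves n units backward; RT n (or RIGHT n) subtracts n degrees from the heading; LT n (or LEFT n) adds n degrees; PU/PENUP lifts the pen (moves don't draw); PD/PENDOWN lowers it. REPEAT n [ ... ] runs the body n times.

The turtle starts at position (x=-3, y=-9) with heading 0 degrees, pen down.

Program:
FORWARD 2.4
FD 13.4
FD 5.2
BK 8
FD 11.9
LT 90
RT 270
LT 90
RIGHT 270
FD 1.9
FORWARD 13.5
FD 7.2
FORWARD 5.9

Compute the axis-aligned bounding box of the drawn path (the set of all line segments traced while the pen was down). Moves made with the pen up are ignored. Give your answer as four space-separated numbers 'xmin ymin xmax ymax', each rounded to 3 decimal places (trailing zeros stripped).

Executing turtle program step by step:
Start: pos=(-3,-9), heading=0, pen down
FD 2.4: (-3,-9) -> (-0.6,-9) [heading=0, draw]
FD 13.4: (-0.6,-9) -> (12.8,-9) [heading=0, draw]
FD 5.2: (12.8,-9) -> (18,-9) [heading=0, draw]
BK 8: (18,-9) -> (10,-9) [heading=0, draw]
FD 11.9: (10,-9) -> (21.9,-9) [heading=0, draw]
LT 90: heading 0 -> 90
RT 270: heading 90 -> 180
LT 90: heading 180 -> 270
RT 270: heading 270 -> 0
FD 1.9: (21.9,-9) -> (23.8,-9) [heading=0, draw]
FD 13.5: (23.8,-9) -> (37.3,-9) [heading=0, draw]
FD 7.2: (37.3,-9) -> (44.5,-9) [heading=0, draw]
FD 5.9: (44.5,-9) -> (50.4,-9) [heading=0, draw]
Final: pos=(50.4,-9), heading=0, 9 segment(s) drawn

Segment endpoints: x in {-3, -0.6, 10, 12.8, 18, 21.9, 23.8, 37.3, 44.5, 50.4}, y in {-9, -9, -9, -9}
xmin=-3, ymin=-9, xmax=50.4, ymax=-9

Answer: -3 -9 50.4 -9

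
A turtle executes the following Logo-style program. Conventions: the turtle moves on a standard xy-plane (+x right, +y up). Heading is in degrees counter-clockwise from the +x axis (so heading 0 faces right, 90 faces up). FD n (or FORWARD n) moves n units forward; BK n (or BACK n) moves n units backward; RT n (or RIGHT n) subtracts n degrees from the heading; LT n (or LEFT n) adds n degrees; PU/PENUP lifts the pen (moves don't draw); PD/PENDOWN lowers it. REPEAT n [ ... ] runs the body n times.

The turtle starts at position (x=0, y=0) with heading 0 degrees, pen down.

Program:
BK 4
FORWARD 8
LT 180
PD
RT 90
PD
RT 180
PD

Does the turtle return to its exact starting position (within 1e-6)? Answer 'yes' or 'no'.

Answer: no

Derivation:
Executing turtle program step by step:
Start: pos=(0,0), heading=0, pen down
BK 4: (0,0) -> (-4,0) [heading=0, draw]
FD 8: (-4,0) -> (4,0) [heading=0, draw]
LT 180: heading 0 -> 180
PD: pen down
RT 90: heading 180 -> 90
PD: pen down
RT 180: heading 90 -> 270
PD: pen down
Final: pos=(4,0), heading=270, 2 segment(s) drawn

Start position: (0, 0)
Final position: (4, 0)
Distance = 4; >= 1e-6 -> NOT closed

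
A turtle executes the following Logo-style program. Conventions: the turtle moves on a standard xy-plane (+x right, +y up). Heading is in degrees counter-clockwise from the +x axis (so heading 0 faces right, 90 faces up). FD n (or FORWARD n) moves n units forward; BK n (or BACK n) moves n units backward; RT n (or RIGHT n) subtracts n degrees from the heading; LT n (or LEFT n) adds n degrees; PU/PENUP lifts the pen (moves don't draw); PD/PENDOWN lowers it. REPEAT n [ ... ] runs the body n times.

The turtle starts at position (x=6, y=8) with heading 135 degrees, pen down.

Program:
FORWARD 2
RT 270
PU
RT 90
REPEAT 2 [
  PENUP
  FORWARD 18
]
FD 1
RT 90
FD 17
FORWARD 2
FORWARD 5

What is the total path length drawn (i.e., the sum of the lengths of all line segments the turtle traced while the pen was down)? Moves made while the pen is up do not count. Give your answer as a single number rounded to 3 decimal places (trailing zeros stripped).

Answer: 2

Derivation:
Executing turtle program step by step:
Start: pos=(6,8), heading=135, pen down
FD 2: (6,8) -> (4.586,9.414) [heading=135, draw]
RT 270: heading 135 -> 225
PU: pen up
RT 90: heading 225 -> 135
REPEAT 2 [
  -- iteration 1/2 --
  PU: pen up
  FD 18: (4.586,9.414) -> (-8.142,22.142) [heading=135, move]
  -- iteration 2/2 --
  PU: pen up
  FD 18: (-8.142,22.142) -> (-20.87,34.87) [heading=135, move]
]
FD 1: (-20.87,34.87) -> (-21.577,35.577) [heading=135, move]
RT 90: heading 135 -> 45
FD 17: (-21.577,35.577) -> (-9.556,47.598) [heading=45, move]
FD 2: (-9.556,47.598) -> (-8.142,49.012) [heading=45, move]
FD 5: (-8.142,49.012) -> (-4.607,52.548) [heading=45, move]
Final: pos=(-4.607,52.548), heading=45, 1 segment(s) drawn

Segment lengths:
  seg 1: (6,8) -> (4.586,9.414), length = 2
Total = 2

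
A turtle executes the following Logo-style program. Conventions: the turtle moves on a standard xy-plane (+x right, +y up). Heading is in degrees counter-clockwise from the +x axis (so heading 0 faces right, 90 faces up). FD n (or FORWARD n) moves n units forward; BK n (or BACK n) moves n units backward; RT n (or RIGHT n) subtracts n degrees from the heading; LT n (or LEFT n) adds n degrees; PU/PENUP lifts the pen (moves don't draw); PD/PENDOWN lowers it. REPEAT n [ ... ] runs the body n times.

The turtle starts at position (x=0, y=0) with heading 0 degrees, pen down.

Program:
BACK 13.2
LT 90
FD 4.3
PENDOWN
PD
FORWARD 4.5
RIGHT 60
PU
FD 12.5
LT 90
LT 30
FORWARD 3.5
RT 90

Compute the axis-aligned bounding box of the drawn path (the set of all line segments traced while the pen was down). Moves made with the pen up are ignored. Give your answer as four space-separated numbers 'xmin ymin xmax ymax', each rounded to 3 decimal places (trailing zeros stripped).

Executing turtle program step by step:
Start: pos=(0,0), heading=0, pen down
BK 13.2: (0,0) -> (-13.2,0) [heading=0, draw]
LT 90: heading 0 -> 90
FD 4.3: (-13.2,0) -> (-13.2,4.3) [heading=90, draw]
PD: pen down
PD: pen down
FD 4.5: (-13.2,4.3) -> (-13.2,8.8) [heading=90, draw]
RT 60: heading 90 -> 30
PU: pen up
FD 12.5: (-13.2,8.8) -> (-2.375,15.05) [heading=30, move]
LT 90: heading 30 -> 120
LT 30: heading 120 -> 150
FD 3.5: (-2.375,15.05) -> (-5.406,16.8) [heading=150, move]
RT 90: heading 150 -> 60
Final: pos=(-5.406,16.8), heading=60, 3 segment(s) drawn

Segment endpoints: x in {-13.2, 0}, y in {0, 4.3, 8.8}
xmin=-13.2, ymin=0, xmax=0, ymax=8.8

Answer: -13.2 0 0 8.8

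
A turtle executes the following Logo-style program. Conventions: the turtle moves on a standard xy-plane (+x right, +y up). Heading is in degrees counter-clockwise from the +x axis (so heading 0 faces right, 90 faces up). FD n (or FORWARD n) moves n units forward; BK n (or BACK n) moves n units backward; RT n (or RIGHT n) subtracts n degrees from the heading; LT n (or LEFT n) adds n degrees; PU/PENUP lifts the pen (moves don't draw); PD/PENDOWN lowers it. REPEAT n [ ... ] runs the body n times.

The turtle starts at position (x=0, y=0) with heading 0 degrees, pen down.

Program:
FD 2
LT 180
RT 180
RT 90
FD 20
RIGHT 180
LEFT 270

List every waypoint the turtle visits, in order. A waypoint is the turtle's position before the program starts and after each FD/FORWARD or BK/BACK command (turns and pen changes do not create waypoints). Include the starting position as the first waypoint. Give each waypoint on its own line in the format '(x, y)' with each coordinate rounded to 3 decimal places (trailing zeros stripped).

Executing turtle program step by step:
Start: pos=(0,0), heading=0, pen down
FD 2: (0,0) -> (2,0) [heading=0, draw]
LT 180: heading 0 -> 180
RT 180: heading 180 -> 0
RT 90: heading 0 -> 270
FD 20: (2,0) -> (2,-20) [heading=270, draw]
RT 180: heading 270 -> 90
LT 270: heading 90 -> 0
Final: pos=(2,-20), heading=0, 2 segment(s) drawn
Waypoints (3 total):
(0, 0)
(2, 0)
(2, -20)

Answer: (0, 0)
(2, 0)
(2, -20)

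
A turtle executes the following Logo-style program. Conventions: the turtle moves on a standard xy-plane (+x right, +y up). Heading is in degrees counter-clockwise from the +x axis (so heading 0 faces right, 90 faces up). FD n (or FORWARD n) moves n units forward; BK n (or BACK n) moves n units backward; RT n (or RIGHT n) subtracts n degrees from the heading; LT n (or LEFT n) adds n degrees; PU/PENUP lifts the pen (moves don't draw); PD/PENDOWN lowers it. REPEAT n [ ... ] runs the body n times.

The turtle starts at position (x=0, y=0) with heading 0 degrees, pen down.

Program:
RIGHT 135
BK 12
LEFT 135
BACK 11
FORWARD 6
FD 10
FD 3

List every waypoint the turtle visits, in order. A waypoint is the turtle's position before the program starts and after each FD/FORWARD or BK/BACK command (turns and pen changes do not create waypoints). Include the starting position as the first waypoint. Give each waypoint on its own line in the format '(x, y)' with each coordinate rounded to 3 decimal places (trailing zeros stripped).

Executing turtle program step by step:
Start: pos=(0,0), heading=0, pen down
RT 135: heading 0 -> 225
BK 12: (0,0) -> (8.485,8.485) [heading=225, draw]
LT 135: heading 225 -> 0
BK 11: (8.485,8.485) -> (-2.515,8.485) [heading=0, draw]
FD 6: (-2.515,8.485) -> (3.485,8.485) [heading=0, draw]
FD 10: (3.485,8.485) -> (13.485,8.485) [heading=0, draw]
FD 3: (13.485,8.485) -> (16.485,8.485) [heading=0, draw]
Final: pos=(16.485,8.485), heading=0, 5 segment(s) drawn
Waypoints (6 total):
(0, 0)
(8.485, 8.485)
(-2.515, 8.485)
(3.485, 8.485)
(13.485, 8.485)
(16.485, 8.485)

Answer: (0, 0)
(8.485, 8.485)
(-2.515, 8.485)
(3.485, 8.485)
(13.485, 8.485)
(16.485, 8.485)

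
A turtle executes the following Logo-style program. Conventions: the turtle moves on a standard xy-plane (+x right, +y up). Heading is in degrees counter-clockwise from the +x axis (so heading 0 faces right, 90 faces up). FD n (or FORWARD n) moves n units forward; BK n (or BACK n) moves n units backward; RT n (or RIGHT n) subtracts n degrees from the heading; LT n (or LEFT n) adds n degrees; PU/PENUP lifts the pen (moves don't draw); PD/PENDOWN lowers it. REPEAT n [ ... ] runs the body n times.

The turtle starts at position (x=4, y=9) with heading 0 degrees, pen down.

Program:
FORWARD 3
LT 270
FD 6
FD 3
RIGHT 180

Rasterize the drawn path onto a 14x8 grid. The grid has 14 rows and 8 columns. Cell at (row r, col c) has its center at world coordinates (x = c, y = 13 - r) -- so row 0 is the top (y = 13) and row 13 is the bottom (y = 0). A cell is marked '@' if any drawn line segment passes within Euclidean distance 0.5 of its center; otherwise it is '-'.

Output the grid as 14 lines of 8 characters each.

Answer: --------
--------
--------
--------
----@@@@
-------@
-------@
-------@
-------@
-------@
-------@
-------@
-------@
-------@

Derivation:
Segment 0: (4,9) -> (7,9)
Segment 1: (7,9) -> (7,3)
Segment 2: (7,3) -> (7,0)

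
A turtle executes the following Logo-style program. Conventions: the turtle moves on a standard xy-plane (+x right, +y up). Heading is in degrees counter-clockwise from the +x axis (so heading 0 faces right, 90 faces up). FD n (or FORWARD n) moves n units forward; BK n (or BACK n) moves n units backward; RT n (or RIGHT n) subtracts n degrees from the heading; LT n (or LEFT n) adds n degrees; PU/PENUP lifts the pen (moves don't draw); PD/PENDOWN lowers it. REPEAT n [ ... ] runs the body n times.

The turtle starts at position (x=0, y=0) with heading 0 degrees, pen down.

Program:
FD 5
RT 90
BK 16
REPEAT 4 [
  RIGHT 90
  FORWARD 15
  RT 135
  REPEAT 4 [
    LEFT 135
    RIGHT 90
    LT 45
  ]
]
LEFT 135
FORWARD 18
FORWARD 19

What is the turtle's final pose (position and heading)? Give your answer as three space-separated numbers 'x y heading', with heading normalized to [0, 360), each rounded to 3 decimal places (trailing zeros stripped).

Executing turtle program step by step:
Start: pos=(0,0), heading=0, pen down
FD 5: (0,0) -> (5,0) [heading=0, draw]
RT 90: heading 0 -> 270
BK 16: (5,0) -> (5,16) [heading=270, draw]
REPEAT 4 [
  -- iteration 1/4 --
  RT 90: heading 270 -> 180
  FD 15: (5,16) -> (-10,16) [heading=180, draw]
  RT 135: heading 180 -> 45
  REPEAT 4 [
    -- iteration 1/4 --
    LT 135: heading 45 -> 180
    RT 90: heading 180 -> 90
    LT 45: heading 90 -> 135
    -- iteration 2/4 --
    LT 135: heading 135 -> 270
    RT 90: heading 270 -> 180
    LT 45: heading 180 -> 225
    -- iteration 3/4 --
    LT 135: heading 225 -> 0
    RT 90: heading 0 -> 270
    LT 45: heading 270 -> 315
    -- iteration 4/4 --
    LT 135: heading 315 -> 90
    RT 90: heading 90 -> 0
    LT 45: heading 0 -> 45
  ]
  -- iteration 2/4 --
  RT 90: heading 45 -> 315
  FD 15: (-10,16) -> (0.607,5.393) [heading=315, draw]
  RT 135: heading 315 -> 180
  REPEAT 4 [
    -- iteration 1/4 --
    LT 135: heading 180 -> 315
    RT 90: heading 315 -> 225
    LT 45: heading 225 -> 270
    -- iteration 2/4 --
    LT 135: heading 270 -> 45
    RT 90: heading 45 -> 315
    LT 45: heading 315 -> 0
    -- iteration 3/4 --
    LT 135: heading 0 -> 135
    RT 90: heading 135 -> 45
    LT 45: heading 45 -> 90
    -- iteration 4/4 --
    LT 135: heading 90 -> 225
    RT 90: heading 225 -> 135
    LT 45: heading 135 -> 180
  ]
  -- iteration 3/4 --
  RT 90: heading 180 -> 90
  FD 15: (0.607,5.393) -> (0.607,20.393) [heading=90, draw]
  RT 135: heading 90 -> 315
  REPEAT 4 [
    -- iteration 1/4 --
    LT 135: heading 315 -> 90
    RT 90: heading 90 -> 0
    LT 45: heading 0 -> 45
    -- iteration 2/4 --
    LT 135: heading 45 -> 180
    RT 90: heading 180 -> 90
    LT 45: heading 90 -> 135
    -- iteration 3/4 --
    LT 135: heading 135 -> 270
    RT 90: heading 270 -> 180
    LT 45: heading 180 -> 225
    -- iteration 4/4 --
    LT 135: heading 225 -> 0
    RT 90: heading 0 -> 270
    LT 45: heading 270 -> 315
  ]
  -- iteration 4/4 --
  RT 90: heading 315 -> 225
  FD 15: (0.607,20.393) -> (-10,9.787) [heading=225, draw]
  RT 135: heading 225 -> 90
  REPEAT 4 [
    -- iteration 1/4 --
    LT 135: heading 90 -> 225
    RT 90: heading 225 -> 135
    LT 45: heading 135 -> 180
    -- iteration 2/4 --
    LT 135: heading 180 -> 315
    RT 90: heading 315 -> 225
    LT 45: heading 225 -> 270
    -- iteration 3/4 --
    LT 135: heading 270 -> 45
    RT 90: heading 45 -> 315
    LT 45: heading 315 -> 0
    -- iteration 4/4 --
    LT 135: heading 0 -> 135
    RT 90: heading 135 -> 45
    LT 45: heading 45 -> 90
  ]
]
LT 135: heading 90 -> 225
FD 18: (-10,9.787) -> (-22.728,-2.941) [heading=225, draw]
FD 19: (-22.728,-2.941) -> (-36.163,-16.376) [heading=225, draw]
Final: pos=(-36.163,-16.376), heading=225, 8 segment(s) drawn

Answer: -36.163 -16.376 225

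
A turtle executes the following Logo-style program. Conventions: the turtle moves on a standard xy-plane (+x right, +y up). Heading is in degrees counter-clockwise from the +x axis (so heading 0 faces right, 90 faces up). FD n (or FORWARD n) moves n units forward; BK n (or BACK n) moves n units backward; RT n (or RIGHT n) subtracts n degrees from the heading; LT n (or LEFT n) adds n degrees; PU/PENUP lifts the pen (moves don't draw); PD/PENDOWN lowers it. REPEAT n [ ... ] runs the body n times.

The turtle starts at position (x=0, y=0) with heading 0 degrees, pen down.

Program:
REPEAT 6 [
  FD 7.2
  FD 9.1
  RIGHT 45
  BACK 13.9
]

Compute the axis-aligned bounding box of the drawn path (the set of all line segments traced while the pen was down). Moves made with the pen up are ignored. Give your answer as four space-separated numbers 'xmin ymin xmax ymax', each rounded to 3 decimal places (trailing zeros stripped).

Answer: 0 -17.997 30.2 12.203

Derivation:
Executing turtle program step by step:
Start: pos=(0,0), heading=0, pen down
REPEAT 6 [
  -- iteration 1/6 --
  FD 7.2: (0,0) -> (7.2,0) [heading=0, draw]
  FD 9.1: (7.2,0) -> (16.3,0) [heading=0, draw]
  RT 45: heading 0 -> 315
  BK 13.9: (16.3,0) -> (6.471,9.829) [heading=315, draw]
  -- iteration 2/6 --
  FD 7.2: (6.471,9.829) -> (11.562,4.738) [heading=315, draw]
  FD 9.1: (11.562,4.738) -> (17.997,-1.697) [heading=315, draw]
  RT 45: heading 315 -> 270
  BK 13.9: (17.997,-1.697) -> (17.997,12.203) [heading=270, draw]
  -- iteration 3/6 --
  FD 7.2: (17.997,12.203) -> (17.997,5.003) [heading=270, draw]
  FD 9.1: (17.997,5.003) -> (17.997,-4.097) [heading=270, draw]
  RT 45: heading 270 -> 225
  BK 13.9: (17.997,-4.097) -> (27.826,5.732) [heading=225, draw]
  -- iteration 4/6 --
  FD 7.2: (27.826,5.732) -> (22.735,0.641) [heading=225, draw]
  FD 9.1: (22.735,0.641) -> (16.3,-5.794) [heading=225, draw]
  RT 45: heading 225 -> 180
  BK 13.9: (16.3,-5.794) -> (30.2,-5.794) [heading=180, draw]
  -- iteration 5/6 --
  FD 7.2: (30.2,-5.794) -> (23,-5.794) [heading=180, draw]
  FD 9.1: (23,-5.794) -> (13.9,-5.794) [heading=180, draw]
  RT 45: heading 180 -> 135
  BK 13.9: (13.9,-5.794) -> (23.729,-15.623) [heading=135, draw]
  -- iteration 6/6 --
  FD 7.2: (23.729,-15.623) -> (18.638,-10.532) [heading=135, draw]
  FD 9.1: (18.638,-10.532) -> (12.203,-4.097) [heading=135, draw]
  RT 45: heading 135 -> 90
  BK 13.9: (12.203,-4.097) -> (12.203,-17.997) [heading=90, draw]
]
Final: pos=(12.203,-17.997), heading=90, 18 segment(s) drawn

Segment endpoints: x in {0, 6.471, 7.2, 11.562, 12.203, 12.203, 13.9, 16.3, 17.997, 18.638, 22.735, 23, 23.729, 27.826, 30.2}, y in {-17.997, -15.623, -10.532, -5.794, -5.794, -5.794, -4.097, -4.097, -1.697, 0, 0.641, 4.738, 5.003, 5.732, 9.829, 12.203}
xmin=0, ymin=-17.997, xmax=30.2, ymax=12.203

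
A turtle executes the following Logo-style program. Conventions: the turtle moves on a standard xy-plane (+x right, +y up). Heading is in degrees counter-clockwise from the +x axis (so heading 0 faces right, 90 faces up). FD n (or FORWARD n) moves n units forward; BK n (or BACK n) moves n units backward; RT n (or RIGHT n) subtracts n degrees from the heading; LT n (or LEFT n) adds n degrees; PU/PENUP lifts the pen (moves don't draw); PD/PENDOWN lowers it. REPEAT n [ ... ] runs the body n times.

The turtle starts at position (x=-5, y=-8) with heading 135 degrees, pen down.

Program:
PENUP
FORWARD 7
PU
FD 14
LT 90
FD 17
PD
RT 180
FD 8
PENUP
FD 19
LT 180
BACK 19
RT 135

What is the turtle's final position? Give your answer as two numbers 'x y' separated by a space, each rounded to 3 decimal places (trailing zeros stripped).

Executing turtle program step by step:
Start: pos=(-5,-8), heading=135, pen down
PU: pen up
FD 7: (-5,-8) -> (-9.95,-3.05) [heading=135, move]
PU: pen up
FD 14: (-9.95,-3.05) -> (-19.849,6.849) [heading=135, move]
LT 90: heading 135 -> 225
FD 17: (-19.849,6.849) -> (-31.87,-5.172) [heading=225, move]
PD: pen down
RT 180: heading 225 -> 45
FD 8: (-31.87,-5.172) -> (-26.213,0.485) [heading=45, draw]
PU: pen up
FD 19: (-26.213,0.485) -> (-12.778,13.92) [heading=45, move]
LT 180: heading 45 -> 225
BK 19: (-12.778,13.92) -> (0.657,27.355) [heading=225, move]
RT 135: heading 225 -> 90
Final: pos=(0.657,27.355), heading=90, 1 segment(s) drawn

Answer: 0.657 27.355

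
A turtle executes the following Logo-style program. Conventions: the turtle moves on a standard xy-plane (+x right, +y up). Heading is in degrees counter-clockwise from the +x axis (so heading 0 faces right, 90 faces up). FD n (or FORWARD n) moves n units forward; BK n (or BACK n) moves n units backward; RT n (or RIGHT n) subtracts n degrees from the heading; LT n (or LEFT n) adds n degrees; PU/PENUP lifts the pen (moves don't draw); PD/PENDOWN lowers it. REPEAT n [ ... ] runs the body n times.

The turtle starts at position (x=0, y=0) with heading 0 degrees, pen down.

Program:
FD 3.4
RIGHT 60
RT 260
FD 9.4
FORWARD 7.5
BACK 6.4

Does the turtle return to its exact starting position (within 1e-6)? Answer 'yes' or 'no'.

Answer: no

Derivation:
Executing turtle program step by step:
Start: pos=(0,0), heading=0, pen down
FD 3.4: (0,0) -> (3.4,0) [heading=0, draw]
RT 60: heading 0 -> 300
RT 260: heading 300 -> 40
FD 9.4: (3.4,0) -> (10.601,6.042) [heading=40, draw]
FD 7.5: (10.601,6.042) -> (16.346,10.863) [heading=40, draw]
BK 6.4: (16.346,10.863) -> (11.443,6.749) [heading=40, draw]
Final: pos=(11.443,6.749), heading=40, 4 segment(s) drawn

Start position: (0, 0)
Final position: (11.443, 6.749)
Distance = 13.286; >= 1e-6 -> NOT closed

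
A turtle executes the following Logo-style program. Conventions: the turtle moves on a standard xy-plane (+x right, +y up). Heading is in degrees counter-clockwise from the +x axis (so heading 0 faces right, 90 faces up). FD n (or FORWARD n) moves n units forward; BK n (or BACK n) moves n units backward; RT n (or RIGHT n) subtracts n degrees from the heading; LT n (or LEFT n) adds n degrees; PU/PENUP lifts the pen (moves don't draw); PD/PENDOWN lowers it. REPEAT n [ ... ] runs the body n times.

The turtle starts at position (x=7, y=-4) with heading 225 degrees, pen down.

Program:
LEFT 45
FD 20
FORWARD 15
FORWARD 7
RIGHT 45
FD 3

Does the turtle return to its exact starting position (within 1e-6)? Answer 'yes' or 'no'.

Answer: no

Derivation:
Executing turtle program step by step:
Start: pos=(7,-4), heading=225, pen down
LT 45: heading 225 -> 270
FD 20: (7,-4) -> (7,-24) [heading=270, draw]
FD 15: (7,-24) -> (7,-39) [heading=270, draw]
FD 7: (7,-39) -> (7,-46) [heading=270, draw]
RT 45: heading 270 -> 225
FD 3: (7,-46) -> (4.879,-48.121) [heading=225, draw]
Final: pos=(4.879,-48.121), heading=225, 4 segment(s) drawn

Start position: (7, -4)
Final position: (4.879, -48.121)
Distance = 44.172; >= 1e-6 -> NOT closed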